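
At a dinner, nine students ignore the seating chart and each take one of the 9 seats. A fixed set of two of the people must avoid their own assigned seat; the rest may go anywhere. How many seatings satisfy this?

287280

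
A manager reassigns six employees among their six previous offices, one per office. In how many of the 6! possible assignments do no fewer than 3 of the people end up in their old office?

56

Sum C(6,i)·!(6-i) for i = 3..6:
  i=3: C(6,3)·!3 = 20·2 = 40
  i=4: C(6,4)·!2 = 15·1 = 15
  i=5: C(6,5)·!1 = 6·0 = 0
  i=6: C(6,6)·!0 = 1·1 = 1
Total = 56.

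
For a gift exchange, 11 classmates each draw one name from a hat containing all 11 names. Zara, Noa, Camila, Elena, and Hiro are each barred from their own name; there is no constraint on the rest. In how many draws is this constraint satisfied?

25022880

Inclusion-exclusion on the 5 forbidden self-matches:
Σ_{j=0}^{5} (-1)^j C(5,j)(11-j)!
= C(5,0)·11! - C(5,1)·10! + C(5,2)·9! - C(5,3)·8! + C(5,4)·7! - C(5,5)·6!
= 39916800 - 18144000 + 3628800 - 403200 + 25200 - 720
= 25022880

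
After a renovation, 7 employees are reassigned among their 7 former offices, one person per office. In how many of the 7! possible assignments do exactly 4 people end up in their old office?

70

Pick the 4 fixed positions: C(7,4) = 35 ways.
The other 3 form a derangement: !3 = 2.
Total: 35 × 2 = 70.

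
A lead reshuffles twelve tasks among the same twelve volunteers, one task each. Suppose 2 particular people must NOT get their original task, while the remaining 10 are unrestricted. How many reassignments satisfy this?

402796800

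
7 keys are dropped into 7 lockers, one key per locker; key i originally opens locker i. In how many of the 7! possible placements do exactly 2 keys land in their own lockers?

924

Choose which 2 of the 7 are fixed: C(7,2) = 21.
The other 5 form a derangement: !5 = 44.
Total: 21 × 44 = 924.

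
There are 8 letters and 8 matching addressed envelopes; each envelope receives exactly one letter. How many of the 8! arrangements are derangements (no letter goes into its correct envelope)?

14833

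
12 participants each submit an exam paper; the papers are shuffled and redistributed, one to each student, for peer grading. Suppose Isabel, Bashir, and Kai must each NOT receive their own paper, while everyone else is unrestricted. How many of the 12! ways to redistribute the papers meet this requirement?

Inclusion-exclusion on the 3 forbidden self-matches:
Σ_{j=0}^{3} (-1)^j C(3,j)(12-j)!
= C(3,0)·12! - C(3,1)·11! + C(3,2)·10! - C(3,3)·9!
= 479001600 - 119750400 + 10886400 - 362880
= 369774720

369774720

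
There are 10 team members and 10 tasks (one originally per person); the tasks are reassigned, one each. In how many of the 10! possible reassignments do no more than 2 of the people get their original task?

3337406

Sum C(10,i)·!(10-i) for i = 0..2:
  i=0: C(10,0)·!10 = 1·1334961 = 1334961
  i=1: C(10,1)·!9 = 10·133496 = 1334960
  i=2: C(10,2)·!8 = 45·14833 = 667485
Total = 3337406.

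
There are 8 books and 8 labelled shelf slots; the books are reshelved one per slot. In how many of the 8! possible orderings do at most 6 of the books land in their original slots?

40319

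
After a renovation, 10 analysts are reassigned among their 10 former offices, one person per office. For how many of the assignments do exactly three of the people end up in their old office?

Pick the 3 fixed positions: C(10,3) = 120 ways.
The remaining 7 must be deranged: !7 = 1854.
Total: 120 × 1854 = 222480.

222480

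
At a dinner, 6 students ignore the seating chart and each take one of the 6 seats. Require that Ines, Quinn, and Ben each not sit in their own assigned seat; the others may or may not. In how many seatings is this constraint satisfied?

Let A_j be the event that the j-th constrained one is fixed. By inclusion-exclusion over the 3 events:
Σ_{j=0}^{3} (-1)^j C(3,j)(6-j)!
= C(3,0)·6! - C(3,1)·5! + C(3,2)·4! - C(3,3)·3!
= 720 - 360 + 72 - 6
= 426

426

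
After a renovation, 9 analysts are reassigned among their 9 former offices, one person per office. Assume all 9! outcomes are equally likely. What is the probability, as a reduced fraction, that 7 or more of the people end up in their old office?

Favorable outcomes: Σ_{i≥7} C(9,i)·!(9-i) = 36·1 + 9·0 + 1·1 = 37.
Total outcomes: 9! = 362880.
Probability = 37/362880 = 37/362880.

37/362880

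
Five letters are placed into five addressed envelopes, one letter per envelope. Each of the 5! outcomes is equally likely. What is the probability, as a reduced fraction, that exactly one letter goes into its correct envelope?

3/8

Favorable outcomes: C(5,1)·!4 = 5·9 = 45.
Total outcomes: 5! = 120.
Probability = 45/120 = 3/8.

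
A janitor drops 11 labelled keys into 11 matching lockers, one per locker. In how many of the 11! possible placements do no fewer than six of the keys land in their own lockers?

Sum C(11,i)·!(11-i) for i = 6..11:
  i=6: C(11,6)·!5 = 462·44 = 20328
  i=7: C(11,7)·!4 = 330·9 = 2970
  i=8: C(11,8)·!3 = 165·2 = 330
  i=9: C(11,9)·!2 = 55·1 = 55
  i=10: C(11,10)·!1 = 11·0 = 0
  i=11: C(11,11)·!0 = 1·1 = 1
Total = 23684.

23684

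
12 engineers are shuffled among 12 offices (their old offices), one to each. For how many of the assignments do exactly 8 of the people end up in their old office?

Choose which 8 of the 12 are fixed: C(12,8) = 495.
The remaining 4 must be deranged: !4 = 9.
Total: 495 × 9 = 4455.

4455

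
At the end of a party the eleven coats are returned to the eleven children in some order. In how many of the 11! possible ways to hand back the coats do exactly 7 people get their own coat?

2970

Choose which 7 of the 11 are fixed: C(11,7) = 330.
The remaining 4 must be deranged: !4 = 9.
Total: 330 × 9 = 2970.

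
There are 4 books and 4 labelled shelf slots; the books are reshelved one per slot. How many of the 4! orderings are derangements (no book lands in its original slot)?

!4 is the nearest integer to 4!/e.
4! = 24, and 24/e ≈ 8.83, so !4 = 9.

9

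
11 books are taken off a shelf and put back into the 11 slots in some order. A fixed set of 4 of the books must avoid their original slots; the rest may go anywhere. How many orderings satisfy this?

27422640

Inclusion-exclusion on the 4 forbidden self-matches:
Σ_{j=0}^{4} (-1)^j C(4,j)(11-j)!
= C(4,0)·11! - C(4,1)·10! + C(4,2)·9! - C(4,3)·8! + C(4,4)·7!
= 39916800 - 14515200 + 2177280 - 161280 + 5040
= 27422640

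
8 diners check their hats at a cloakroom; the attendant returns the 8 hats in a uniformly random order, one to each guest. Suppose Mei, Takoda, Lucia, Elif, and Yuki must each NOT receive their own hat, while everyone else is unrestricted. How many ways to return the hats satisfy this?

Let A_j be the event that the j-th constrained one is fixed. By inclusion-exclusion over the 5 events:
Σ_{j=0}^{5} (-1)^j C(5,j)(8-j)!
= C(5,0)·8! - C(5,1)·7! + C(5,2)·6! - C(5,3)·5! + C(5,4)·4! - C(5,5)·3!
= 40320 - 25200 + 7200 - 1200 + 120 - 6
= 21234

21234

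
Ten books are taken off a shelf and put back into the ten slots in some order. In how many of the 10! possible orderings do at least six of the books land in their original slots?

# with exactly i fixed is C(10,i)·!(10-i); sum over i=6..10:
  i=6: C(10,6)·!4 = 210·9 = 1890
  i=7: C(10,7)·!3 = 120·2 = 240
  i=8: C(10,8)·!2 = 45·1 = 45
  i=9: C(10,9)·!1 = 10·0 = 0
  i=10: C(10,10)·!0 = 1·1 = 1
Total = 2176.

2176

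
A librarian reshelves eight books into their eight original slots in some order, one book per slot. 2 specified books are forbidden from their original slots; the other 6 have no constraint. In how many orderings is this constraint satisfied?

30960

Inclusion-exclusion on the 2 forbidden self-matches:
Σ_{j=0}^{2} (-1)^j C(2,j)(8-j)!
= C(2,0)·8! - C(2,1)·7! + C(2,2)·6!
= 40320 - 10080 + 720
= 30960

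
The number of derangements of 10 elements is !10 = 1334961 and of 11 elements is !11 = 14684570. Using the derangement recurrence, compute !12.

!12 = (12-1)·(!11 + !10) = 11·(14684570 + 1334961) = 11·16019531 = 176214841.

176214841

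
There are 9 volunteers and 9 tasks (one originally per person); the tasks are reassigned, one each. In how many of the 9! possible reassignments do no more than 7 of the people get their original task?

362879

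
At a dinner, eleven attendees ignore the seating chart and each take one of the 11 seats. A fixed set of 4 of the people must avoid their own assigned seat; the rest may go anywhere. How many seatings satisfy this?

27422640

Let A_j be the event that the j-th constrained one is fixed. By inclusion-exclusion over the 4 events:
Σ_{j=0}^{4} (-1)^j C(4,j)(11-j)!
= C(4,0)·11! - C(4,1)·10! + C(4,2)·9! - C(4,3)·8! + C(4,4)·7!
= 39916800 - 14515200 + 2177280 - 161280 + 5040
= 27422640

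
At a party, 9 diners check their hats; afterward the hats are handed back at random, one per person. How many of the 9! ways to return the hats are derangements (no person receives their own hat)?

133496

The subfactorial !9 = [9!/e] (nearest integer).
9! = 362880, and 362880/e ≈ 133496.09, so !9 = 133496.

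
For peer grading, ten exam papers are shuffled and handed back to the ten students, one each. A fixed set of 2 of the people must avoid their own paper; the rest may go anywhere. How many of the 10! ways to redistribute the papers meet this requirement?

Inclusion-exclusion on the 2 forbidden self-matches:
Σ_{j=0}^{2} (-1)^j C(2,j)(10-j)!
= C(2,0)·10! - C(2,1)·9! + C(2,2)·8!
= 3628800 - 725760 + 40320
= 2943360

2943360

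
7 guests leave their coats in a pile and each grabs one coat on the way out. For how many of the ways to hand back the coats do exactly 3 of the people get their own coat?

315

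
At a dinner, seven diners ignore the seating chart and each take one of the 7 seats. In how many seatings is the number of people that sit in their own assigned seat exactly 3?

315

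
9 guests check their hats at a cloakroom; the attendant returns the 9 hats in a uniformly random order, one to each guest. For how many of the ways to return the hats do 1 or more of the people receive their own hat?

Sum C(9,i)·!(9-i) for i = 1..9:
  i=1: C(9,1)·!8 = 9·14833 = 133497
  i=2: C(9,2)·!7 = 36·1854 = 66744
  i=3: C(9,3)·!6 = 84·265 = 22260
  i=4: C(9,4)·!5 = 126·44 = 5544
  i=5: C(9,5)·!4 = 126·9 = 1134
  i=6: C(9,6)·!3 = 84·2 = 168
  i=7: C(9,7)·!2 = 36·1 = 36
  i=8: C(9,8)·!1 = 9·0 = 0
  i=9: C(9,9)·!0 = 1·1 = 1
Total = 229384.

229384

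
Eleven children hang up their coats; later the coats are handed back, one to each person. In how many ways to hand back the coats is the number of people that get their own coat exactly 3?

Choose which 3 of the 11 are fixed: C(11,3) = 165.
The remaining 8 must be deranged: !8 = 14833.
Total: 165 × 14833 = 2447445.

2447445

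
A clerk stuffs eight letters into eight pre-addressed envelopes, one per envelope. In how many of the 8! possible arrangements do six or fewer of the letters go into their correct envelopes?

40319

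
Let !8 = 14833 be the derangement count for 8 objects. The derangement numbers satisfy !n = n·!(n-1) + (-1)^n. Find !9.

133496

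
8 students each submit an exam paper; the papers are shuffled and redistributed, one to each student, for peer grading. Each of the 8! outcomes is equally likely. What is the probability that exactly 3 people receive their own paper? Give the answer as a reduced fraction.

11/180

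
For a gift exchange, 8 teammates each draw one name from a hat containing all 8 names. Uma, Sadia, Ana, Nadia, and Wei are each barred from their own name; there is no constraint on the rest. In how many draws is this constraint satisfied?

Inclusion-exclusion on the 5 forbidden self-matches:
Σ_{j=0}^{5} (-1)^j C(5,j)(8-j)!
= C(5,0)·8! - C(5,1)·7! + C(5,2)·6! - C(5,3)·5! + C(5,4)·4! - C(5,5)·3!
= 40320 - 25200 + 7200 - 1200 + 120 - 6
= 21234

21234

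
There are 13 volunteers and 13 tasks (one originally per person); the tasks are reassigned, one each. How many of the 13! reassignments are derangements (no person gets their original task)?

Recurrence: !13 = 12·(!12 + !11).
!13 = 12·(176214841 + 14684570) = 12·190899411 = 2290792932

2290792932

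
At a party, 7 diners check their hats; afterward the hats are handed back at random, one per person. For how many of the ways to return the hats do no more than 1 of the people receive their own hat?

Sum C(7,i)·!(7-i) for i = 0..1:
  i=0: C(7,0)·!7 = 1·1854 = 1854
  i=1: C(7,1)·!6 = 7·265 = 1855
Total = 3709.

3709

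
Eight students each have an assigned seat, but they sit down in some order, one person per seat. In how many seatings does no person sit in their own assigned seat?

14833

Use !n = (n-1)(!(n-1) + !(n-2)).
!8 = 7·(1854 + 265) = 7·2119 = 14833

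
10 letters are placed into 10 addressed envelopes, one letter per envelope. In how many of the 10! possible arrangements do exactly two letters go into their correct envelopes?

667485

Choose which 2 of the 10 are fixed: C(10,2) = 45.
The remaining 8 must be deranged: !8 = 14833.
Total: 45 × 14833 = 667485.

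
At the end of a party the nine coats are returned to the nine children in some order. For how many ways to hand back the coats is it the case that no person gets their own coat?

133496

The number of derangements of 9 is !9 = Σ_{k=0}^{9} (-1)^k·9!/k!
= 9! - 9!/1! + 9!/2! - 9!/3! + 9!/4! - 9!/5! + 9!/6! - 9!/7! + 9!/8! - 9!/9!
= 362880 - 362880 + 181440 - 60480 + 15120 - 3024 + 504 - 72 + 9 - 1
= 133496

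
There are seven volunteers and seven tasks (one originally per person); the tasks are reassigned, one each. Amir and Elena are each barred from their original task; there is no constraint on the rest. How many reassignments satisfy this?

3720

Let A_j be the event that the j-th constrained one is fixed. By inclusion-exclusion over the 2 events:
Σ_{j=0}^{2} (-1)^j C(2,j)(7-j)!
= C(2,0)·7! - C(2,1)·6! + C(2,2)·5!
= 5040 - 1440 + 120
= 3720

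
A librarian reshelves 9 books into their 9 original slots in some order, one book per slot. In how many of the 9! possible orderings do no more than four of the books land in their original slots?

361541

Sum C(9,i)·!(9-i) for i = 0..4:
  i=0: C(9,0)·!9 = 1·133496 = 133496
  i=1: C(9,1)·!8 = 9·14833 = 133497
  i=2: C(9,2)·!7 = 36·1854 = 66744
  i=3: C(9,3)·!6 = 84·265 = 22260
  i=4: C(9,4)·!5 = 126·44 = 5544
Total = 361541.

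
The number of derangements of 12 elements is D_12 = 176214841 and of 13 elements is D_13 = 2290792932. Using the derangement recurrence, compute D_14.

32071101049

D_14 = (14-1)·(D_13 + D_12) = 13·(2290792932 + 176214841) = 13·2467007773 = 32071101049.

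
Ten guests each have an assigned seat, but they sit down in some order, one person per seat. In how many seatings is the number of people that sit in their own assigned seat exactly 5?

11088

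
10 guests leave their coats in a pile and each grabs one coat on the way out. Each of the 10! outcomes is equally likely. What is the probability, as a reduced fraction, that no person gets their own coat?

16481/44800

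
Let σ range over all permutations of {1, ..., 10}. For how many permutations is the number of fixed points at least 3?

291394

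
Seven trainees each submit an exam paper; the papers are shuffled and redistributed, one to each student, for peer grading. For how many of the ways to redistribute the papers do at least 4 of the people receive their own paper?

# with exactly i fixed is C(7,i)·!(7-i); sum over i=4..7:
  i=4: C(7,4)·!3 = 35·2 = 70
  i=5: C(7,5)·!2 = 21·1 = 21
  i=6: C(7,6)·!1 = 7·0 = 0
  i=7: C(7,7)·!0 = 1·1 = 1
Total = 92.

92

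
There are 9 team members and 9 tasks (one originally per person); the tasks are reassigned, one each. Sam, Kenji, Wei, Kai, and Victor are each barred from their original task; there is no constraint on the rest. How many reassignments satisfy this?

205056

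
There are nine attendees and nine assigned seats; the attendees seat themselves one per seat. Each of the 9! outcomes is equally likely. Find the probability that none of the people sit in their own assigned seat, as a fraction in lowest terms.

Favorable outcomes: !9 = 133496.
Total outcomes: 9! = 362880.
Probability = 133496/362880 = 16687/45360.

16687/45360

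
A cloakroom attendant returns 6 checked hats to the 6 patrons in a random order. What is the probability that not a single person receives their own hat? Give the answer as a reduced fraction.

Favorable outcomes: !6 = 265.
Total outcomes: 6! = 720.
Probability = 265/720 = 53/144.

53/144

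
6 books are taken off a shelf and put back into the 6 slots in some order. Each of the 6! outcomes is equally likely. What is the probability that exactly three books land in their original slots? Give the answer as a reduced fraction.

1/18

Favorable outcomes: C(6,3)·!3 = 20·2 = 40.
Total outcomes: 6! = 720.
Probability = 40/720 = 1/18.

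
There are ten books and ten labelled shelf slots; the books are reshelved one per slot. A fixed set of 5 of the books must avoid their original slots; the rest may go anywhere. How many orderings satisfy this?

2170680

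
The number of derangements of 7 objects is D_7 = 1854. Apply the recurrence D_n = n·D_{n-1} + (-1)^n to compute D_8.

14833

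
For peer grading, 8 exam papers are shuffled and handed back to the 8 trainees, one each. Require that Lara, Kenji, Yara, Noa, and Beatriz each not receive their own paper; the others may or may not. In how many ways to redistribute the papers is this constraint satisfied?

21234

Inclusion-exclusion on the 5 forbidden self-matches:
Σ_{j=0}^{5} (-1)^j C(5,j)(8-j)!
= C(5,0)·8! - C(5,1)·7! + C(5,2)·6! - C(5,3)·5! + C(5,4)·4! - C(5,5)·3!
= 40320 - 25200 + 7200 - 1200 + 120 - 6
= 21234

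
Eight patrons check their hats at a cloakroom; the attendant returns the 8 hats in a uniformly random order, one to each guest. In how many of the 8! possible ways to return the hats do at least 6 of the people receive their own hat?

29

Sum C(8,i)·!(8-i) for i = 6..8:
  i=6: C(8,6)·!2 = 28·1 = 28
  i=7: C(8,7)·!1 = 8·0 = 0
  i=8: C(8,8)·!0 = 1·1 = 1
Total = 29.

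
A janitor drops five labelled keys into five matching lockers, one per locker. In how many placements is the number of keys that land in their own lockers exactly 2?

20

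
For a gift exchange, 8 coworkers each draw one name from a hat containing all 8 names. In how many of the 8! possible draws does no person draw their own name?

14833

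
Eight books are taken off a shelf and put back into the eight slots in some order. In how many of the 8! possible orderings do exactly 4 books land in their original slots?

630

Pick the 4 fixed positions: C(8,4) = 70 ways.
The remaining 4 must be deranged: !4 = 9.
Total: 70 × 9 = 630.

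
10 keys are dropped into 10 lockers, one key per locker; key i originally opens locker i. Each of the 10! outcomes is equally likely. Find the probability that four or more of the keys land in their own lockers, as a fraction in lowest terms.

Favorable outcomes: Σ_{i≥4} C(10,i)·!(10-i) = 210·265 + 252·44 + 210·9 + 120·2 + 45·1 + 10·0 + 1·1 = 68914.
Total outcomes: 10! = 3628800.
Probability = 68914/3628800 = 34457/1814400.

34457/1814400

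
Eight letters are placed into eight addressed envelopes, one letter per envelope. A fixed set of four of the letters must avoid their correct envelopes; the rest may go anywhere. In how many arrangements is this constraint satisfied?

Let A_j be the event that the j-th constrained one is fixed. By inclusion-exclusion over the 4 events:
Σ_{j=0}^{4} (-1)^j C(4,j)(8-j)!
= C(4,0)·8! - C(4,1)·7! + C(4,2)·6! - C(4,3)·5! + C(4,4)·4!
= 40320 - 20160 + 4320 - 480 + 24
= 24024

24024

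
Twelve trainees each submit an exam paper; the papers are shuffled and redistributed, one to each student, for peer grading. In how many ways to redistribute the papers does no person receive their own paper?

The subfactorial !12 = [12!/e] (nearest integer).
12! = 479001600, and 479001600/e ≈ 176214840.93, so !12 = 176214841.

176214841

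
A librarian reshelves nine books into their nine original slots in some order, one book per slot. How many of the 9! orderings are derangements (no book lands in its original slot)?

133496

By inclusion-exclusion, !9 = Σ (-1)^k · 9!/k! for k=0..9
= 9! - 9!/1! + 9!/2! - 9!/3! + 9!/4! - 9!/5! + 9!/6! - 9!/7! + 9!/8! - 9!/9!
= 362880 - 362880 + 181440 - 60480 + 15120 - 3024 + 504 - 72 + 9 - 1
= 133496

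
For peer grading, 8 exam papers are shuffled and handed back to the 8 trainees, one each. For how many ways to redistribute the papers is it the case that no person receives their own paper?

The number of derangements of 8 is !8 = Σ_{k=0}^{8} (-1)^k·8!/k!
= 8! - 8!/1! + 8!/2! - 8!/3! + 8!/4! - 8!/5! + 8!/6! - 8!/7! + 8!/8!
= 40320 - 40320 + 20160 - 6720 + 1680 - 336 + 56 - 8 + 1
= 14833

14833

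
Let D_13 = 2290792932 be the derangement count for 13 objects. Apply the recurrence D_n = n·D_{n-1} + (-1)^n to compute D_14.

32071101049

D_14 = 14·2290792932 + 1 = 32071101049.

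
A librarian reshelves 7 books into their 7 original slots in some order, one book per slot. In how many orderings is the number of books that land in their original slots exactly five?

Pick the 5 fixed positions: C(7,5) = 21 ways.
The remaining 2 must be deranged: !2 = 1.
Total: 21 × 1 = 21.

21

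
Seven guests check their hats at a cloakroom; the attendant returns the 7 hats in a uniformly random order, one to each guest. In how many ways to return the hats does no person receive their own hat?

1854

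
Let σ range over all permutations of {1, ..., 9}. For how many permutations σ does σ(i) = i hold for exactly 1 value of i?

Pick the single fixed position: C(9,1) = 9 ways.
The other 8 form a derangement: !8 = 14833.
Total: 9 × 14833 = 133497.

133497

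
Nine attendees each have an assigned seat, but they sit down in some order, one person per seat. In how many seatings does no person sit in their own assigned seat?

133496

By inclusion-exclusion, !9 = Σ (-1)^k · 9!/k! for k=0..9
= 9! - 9!/1! + 9!/2! - 9!/3! + 9!/4! - 9!/5! + 9!/6! - 9!/7! + 9!/8! - 9!/9!
= 362880 - 362880 + 181440 - 60480 + 15120 - 3024 + 504 - 72 + 9 - 1
= 133496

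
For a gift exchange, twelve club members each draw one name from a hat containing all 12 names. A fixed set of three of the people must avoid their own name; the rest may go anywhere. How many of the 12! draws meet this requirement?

Inclusion-exclusion on the 3 forbidden self-matches:
Σ_{j=0}^{3} (-1)^j C(3,j)(12-j)!
= C(3,0)·12! - C(3,1)·11! + C(3,2)·10! - C(3,3)·9!
= 479001600 - 119750400 + 10886400 - 362880
= 369774720

369774720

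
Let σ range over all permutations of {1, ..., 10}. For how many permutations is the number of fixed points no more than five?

Sum C(10,i)·!(10-i) for i = 0..5:
  i=0: C(10,0)·!10 = 1·1334961 = 1334961
  i=1: C(10,1)·!9 = 10·133496 = 1334960
  i=2: C(10,2)·!8 = 45·14833 = 667485
  i=3: C(10,3)·!7 = 120·1854 = 222480
  i=4: C(10,4)·!6 = 210·265 = 55650
  i=5: C(10,5)·!5 = 252·44 = 11088
Total = 3626624.

3626624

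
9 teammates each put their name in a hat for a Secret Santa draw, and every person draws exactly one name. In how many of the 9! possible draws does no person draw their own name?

The subfactorial !9 = [9!/e] (nearest integer).
9! = 362880, and 362880/e ≈ 133496.09, so !9 = 133496.

133496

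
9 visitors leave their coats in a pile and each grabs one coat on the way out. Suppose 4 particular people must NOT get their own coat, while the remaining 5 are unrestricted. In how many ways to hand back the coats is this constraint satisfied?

229080

Inclusion-exclusion on the 4 forbidden self-matches:
Σ_{j=0}^{4} (-1)^j C(4,j)(9-j)!
= C(4,0)·9! - C(4,1)·8! + C(4,2)·7! - C(4,3)·6! + C(4,4)·5!
= 362880 - 161280 + 30240 - 2880 + 120
= 229080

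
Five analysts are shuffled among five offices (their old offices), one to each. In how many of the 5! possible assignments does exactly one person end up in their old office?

45

Pick the single fixed position: C(5,1) = 5 ways.
The remaining 4 must be deranged: !4 = 9.
Total: 5 × 9 = 45.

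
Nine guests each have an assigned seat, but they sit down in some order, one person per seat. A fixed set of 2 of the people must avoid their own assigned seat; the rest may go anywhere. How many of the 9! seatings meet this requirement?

287280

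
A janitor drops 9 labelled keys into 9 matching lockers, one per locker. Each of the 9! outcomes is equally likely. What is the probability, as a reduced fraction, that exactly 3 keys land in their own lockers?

Favorable outcomes: C(9,3)·!6 = 84·265 = 22260.
Total outcomes: 9! = 362880.
Probability = 22260/362880 = 53/864.

53/864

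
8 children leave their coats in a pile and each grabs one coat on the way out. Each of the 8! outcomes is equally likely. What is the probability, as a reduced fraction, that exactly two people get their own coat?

53/288

Favorable outcomes: C(8,2)·!6 = 28·265 = 7420.
Total outcomes: 8! = 40320.
Probability = 7420/40320 = 53/288.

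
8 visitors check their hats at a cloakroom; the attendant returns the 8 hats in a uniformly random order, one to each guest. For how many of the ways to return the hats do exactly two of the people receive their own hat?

Pick the 2 fixed positions: C(8,2) = 28 ways.
The remaining 6 must be deranged: !6 = 265.
Total: 28 × 265 = 7420.

7420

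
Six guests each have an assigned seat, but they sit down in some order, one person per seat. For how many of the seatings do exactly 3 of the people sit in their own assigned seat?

40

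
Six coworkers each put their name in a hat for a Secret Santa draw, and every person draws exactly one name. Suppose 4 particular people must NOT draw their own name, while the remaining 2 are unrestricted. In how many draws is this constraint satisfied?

Let A_j be the event that the j-th constrained one is fixed. By inclusion-exclusion over the 4 events:
Σ_{j=0}^{4} (-1)^j C(4,j)(6-j)!
= C(4,0)·6! - C(4,1)·5! + C(4,2)·4! - C(4,3)·3! + C(4,4)·2!
= 720 - 480 + 144 - 24 + 2
= 362

362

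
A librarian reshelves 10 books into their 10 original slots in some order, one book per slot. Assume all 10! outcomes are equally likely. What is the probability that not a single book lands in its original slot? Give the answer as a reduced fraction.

16481/44800

Favorable outcomes: !10 = 1334961.
Total outcomes: 10! = 3628800.
Probability = 1334961/3628800 = 16481/44800.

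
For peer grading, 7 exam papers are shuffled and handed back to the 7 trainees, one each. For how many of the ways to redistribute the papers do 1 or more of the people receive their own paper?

3186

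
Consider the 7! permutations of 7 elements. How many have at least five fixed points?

22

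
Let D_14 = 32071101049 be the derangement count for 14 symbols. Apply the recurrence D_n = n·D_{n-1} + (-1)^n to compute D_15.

D_15 = 15·32071101049 - 1 = 481066515734.

481066515734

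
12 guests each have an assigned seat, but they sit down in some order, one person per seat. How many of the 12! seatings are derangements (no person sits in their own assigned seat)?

176214841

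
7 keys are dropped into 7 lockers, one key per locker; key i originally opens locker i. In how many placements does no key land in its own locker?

1854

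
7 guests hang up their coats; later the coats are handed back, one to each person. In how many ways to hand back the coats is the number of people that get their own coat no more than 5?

5039

Sum C(7,i)·!(7-i) for i = 0..5:
  i=0: C(7,0)·!7 = 1·1854 = 1854
  i=1: C(7,1)·!6 = 7·265 = 1855
  i=2: C(7,2)·!5 = 21·44 = 924
  i=3: C(7,3)·!4 = 35·9 = 315
  i=4: C(7,4)·!3 = 35·2 = 70
  i=5: C(7,5)·!2 = 21·1 = 21
Total = 5039.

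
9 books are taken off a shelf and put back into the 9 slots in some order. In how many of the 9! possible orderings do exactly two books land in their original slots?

66744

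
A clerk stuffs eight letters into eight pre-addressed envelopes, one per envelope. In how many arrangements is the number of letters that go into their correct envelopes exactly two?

Pick the 2 fixed positions: C(8,2) = 28 ways.
The remaining 6 must be deranged: !6 = 265.
Total: 28 × 265 = 7420.

7420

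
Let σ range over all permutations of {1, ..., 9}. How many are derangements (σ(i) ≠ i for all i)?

133496

Recurrence: !9 = 8·(!8 + !7).
!9 = 8·(14833 + 1854) = 8·16687 = 133496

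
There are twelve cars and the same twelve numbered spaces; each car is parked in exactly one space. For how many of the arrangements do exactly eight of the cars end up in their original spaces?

4455

Pick the 8 fixed positions: C(12,8) = 495 ways.
The remaining 4 must be deranged: !4 = 9.
Total: 495 × 9 = 4455.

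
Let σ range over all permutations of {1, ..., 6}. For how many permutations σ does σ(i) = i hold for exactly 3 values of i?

40

Pick the 3 fixed positions: C(6,3) = 20 ways.
The other 3 form a derangement: !3 = 2.
Total: 20 × 2 = 40.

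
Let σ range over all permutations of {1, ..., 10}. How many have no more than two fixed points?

3337406

Sum C(10,i)·!(10-i) for i = 0..2:
  i=0: C(10,0)·!10 = 1·1334961 = 1334961
  i=1: C(10,1)·!9 = 10·133496 = 1334960
  i=2: C(10,2)·!8 = 45·14833 = 667485
Total = 3337406.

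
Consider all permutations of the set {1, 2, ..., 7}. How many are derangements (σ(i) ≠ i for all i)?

1854

!7 = 7! · Σ_{k=0}^{7} (-1)^k/k!
= 7! - 7!/1! + 7!/2! - 7!/3! + 7!/4! - 7!/5! + 7!/6! - 7!/7!
= 5040 - 5040 + 2520 - 840 + 210 - 42 + 7 - 1
= 1854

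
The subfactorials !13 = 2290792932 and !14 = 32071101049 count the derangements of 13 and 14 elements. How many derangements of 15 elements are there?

481066515734

!15 = (15-1)·(!14 + !13) = 14·(32071101049 + 2290792932) = 14·34361893981 = 481066515734.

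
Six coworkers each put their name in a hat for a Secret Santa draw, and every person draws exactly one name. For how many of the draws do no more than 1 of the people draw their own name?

529

Sum C(6,i)·!(6-i) for i = 0..1:
  i=0: C(6,0)·!6 = 1·265 = 265
  i=1: C(6,1)·!5 = 6·44 = 264
Total = 529.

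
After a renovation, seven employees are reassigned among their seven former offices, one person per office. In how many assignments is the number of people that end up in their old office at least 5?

Sum C(7,i)·!(7-i) for i = 5..7:
  i=5: C(7,5)·!2 = 21·1 = 21
  i=6: C(7,6)·!1 = 7·0 = 0
  i=7: C(7,7)·!0 = 1·1 = 1
Total = 22.

22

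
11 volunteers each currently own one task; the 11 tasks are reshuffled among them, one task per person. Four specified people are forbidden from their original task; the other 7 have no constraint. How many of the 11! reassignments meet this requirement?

Inclusion-exclusion on the 4 forbidden self-matches:
Σ_{j=0}^{4} (-1)^j C(4,j)(11-j)!
= C(4,0)·11! - C(4,1)·10! + C(4,2)·9! - C(4,3)·8! + C(4,4)·7!
= 39916800 - 14515200 + 2177280 - 161280 + 5040
= 27422640

27422640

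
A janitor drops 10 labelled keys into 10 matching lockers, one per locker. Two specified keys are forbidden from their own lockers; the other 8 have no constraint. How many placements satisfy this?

Let A_j be the event that the j-th constrained one is fixed. By inclusion-exclusion over the 2 events:
Σ_{j=0}^{2} (-1)^j C(2,j)(10-j)!
= C(2,0)·10! - C(2,1)·9! + C(2,2)·8!
= 3628800 - 725760 + 40320
= 2943360

2943360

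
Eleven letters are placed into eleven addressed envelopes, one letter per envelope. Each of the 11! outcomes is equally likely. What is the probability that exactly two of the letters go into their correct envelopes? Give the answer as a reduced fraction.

16687/90720

Favorable outcomes: C(11,2)·!9 = 55·133496 = 7342280.
Total outcomes: 11! = 39916800.
Probability = 7342280/39916800 = 16687/90720.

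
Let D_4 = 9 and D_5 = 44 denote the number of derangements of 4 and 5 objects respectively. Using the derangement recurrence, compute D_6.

D_6 = (6-1)·(D_5 + D_4) = 5·(44 + 9) = 5·53 = 265.

265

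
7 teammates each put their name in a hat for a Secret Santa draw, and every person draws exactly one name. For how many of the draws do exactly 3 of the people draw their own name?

Choose which 3 of the 7 are fixed: C(7,3) = 35.
The remaining 4 must be deranged: !4 = 9.
Total: 35 × 9 = 315.

315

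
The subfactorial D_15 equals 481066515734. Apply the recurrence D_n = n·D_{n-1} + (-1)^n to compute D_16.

7697064251745

D_16 = 16·481066515734 + 1 = 7697064251745.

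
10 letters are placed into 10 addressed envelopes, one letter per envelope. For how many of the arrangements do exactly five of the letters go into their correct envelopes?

Choose which 5 of the 10 are fixed: C(10,5) = 252.
The remaining 5 must be deranged: !5 = 44.
Total: 252 × 44 = 11088.

11088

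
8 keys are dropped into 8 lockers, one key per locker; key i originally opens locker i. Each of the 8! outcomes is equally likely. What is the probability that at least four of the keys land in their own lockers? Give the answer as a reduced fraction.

257/13440

Favorable outcomes: Σ_{i≥4} C(8,i)·!(8-i) = 70·9 + 56·2 + 28·1 + 8·0 + 1·1 = 771.
Total outcomes: 8! = 40320.
Probability = 771/40320 = 257/13440.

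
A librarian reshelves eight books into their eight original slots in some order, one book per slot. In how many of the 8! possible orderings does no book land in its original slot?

14833

!8 = 8! · Σ_{k=0}^{8} (-1)^k/k!
= 8! - 8!/1! + 8!/2! - 8!/3! + 8!/4! - 8!/5! + 8!/6! - 8!/7! + 8!/8!
= 40320 - 40320 + 20160 - 6720 + 1680 - 336 + 56 - 8 + 1
= 14833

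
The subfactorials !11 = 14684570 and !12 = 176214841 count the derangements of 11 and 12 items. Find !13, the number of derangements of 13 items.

2290792932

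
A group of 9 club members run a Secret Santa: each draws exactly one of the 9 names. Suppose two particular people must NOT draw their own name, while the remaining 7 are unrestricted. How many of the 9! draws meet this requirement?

287280

Inclusion-exclusion on the 2 forbidden self-matches:
Σ_{j=0}^{2} (-1)^j C(2,j)(9-j)!
= C(2,0)·9! - C(2,1)·8! + C(2,2)·7!
= 362880 - 80640 + 5040
= 287280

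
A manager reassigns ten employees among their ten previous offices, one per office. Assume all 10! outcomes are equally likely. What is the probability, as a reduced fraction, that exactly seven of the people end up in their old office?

1/15120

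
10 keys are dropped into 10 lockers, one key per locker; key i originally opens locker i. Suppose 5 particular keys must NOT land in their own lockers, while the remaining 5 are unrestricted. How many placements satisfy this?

Inclusion-exclusion on the 5 forbidden self-matches:
Σ_{j=0}^{5} (-1)^j C(5,j)(10-j)!
= C(5,0)·10! - C(5,1)·9! + C(5,2)·8! - C(5,3)·7! + C(5,4)·6! - C(5,5)·5!
= 3628800 - 1814400 + 403200 - 50400 + 3600 - 120
= 2170680

2170680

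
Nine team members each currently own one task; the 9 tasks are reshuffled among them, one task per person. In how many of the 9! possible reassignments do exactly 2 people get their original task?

Pick the 2 fixed positions: C(9,2) = 36 ways.
The other 7 form a derangement: !7 = 1854.
Total: 36 × 1854 = 66744.

66744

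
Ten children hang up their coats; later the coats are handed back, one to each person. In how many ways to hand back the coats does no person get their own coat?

1334961

!10 = 10! · Σ_{k=0}^{10} (-1)^k/k!
= 10! - 10!/1! + 10!/2! - 10!/3! + 10!/4! - 10!/5! + 10!/6! - 10!/7! + 10!/8! - 10!/9! + 10!/10!
= 3628800 - 3628800 + 1814400 - 604800 + 151200 - 30240 + 5040 - 720 + 90 - 10 + 1
= 1334961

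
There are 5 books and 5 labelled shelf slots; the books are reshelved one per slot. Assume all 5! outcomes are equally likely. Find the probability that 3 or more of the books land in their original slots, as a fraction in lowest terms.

Favorable outcomes: Σ_{i≥3} C(5,i)·!(5-i) = 10·1 + 5·0 + 1·1 = 11.
Total outcomes: 5! = 120.
Probability = 11/120 = 11/120.

11/120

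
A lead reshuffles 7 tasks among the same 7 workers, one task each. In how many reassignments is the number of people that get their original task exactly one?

Pick the single fixed position: C(7,1) = 7 ways.
The other 6 form a derangement: !6 = 265.
Total: 7 × 265 = 1855.

1855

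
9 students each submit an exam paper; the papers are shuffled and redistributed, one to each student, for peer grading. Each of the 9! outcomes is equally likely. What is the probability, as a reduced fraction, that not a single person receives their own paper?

Favorable outcomes: !9 = 133496.
Total outcomes: 9! = 362880.
Probability = 133496/362880 = 16687/45360.

16687/45360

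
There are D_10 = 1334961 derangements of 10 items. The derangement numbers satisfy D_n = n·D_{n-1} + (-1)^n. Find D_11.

D_11 = 11·1334961 - 1 = 14684570.

14684570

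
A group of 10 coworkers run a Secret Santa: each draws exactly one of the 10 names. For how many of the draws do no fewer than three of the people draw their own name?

Sum C(10,i)·!(10-i) for i = 3..10:
  i=3: C(10,3)·!7 = 120·1854 = 222480
  i=4: C(10,4)·!6 = 210·265 = 55650
  i=5: C(10,5)·!5 = 252·44 = 11088
  i=6: C(10,6)·!4 = 210·9 = 1890
  i=7: C(10,7)·!3 = 120·2 = 240
  i=8: C(10,8)·!2 = 45·1 = 45
  i=9: C(10,9)·!1 = 10·0 = 0
  i=10: C(10,10)·!0 = 1·1 = 1
Total = 291394.

291394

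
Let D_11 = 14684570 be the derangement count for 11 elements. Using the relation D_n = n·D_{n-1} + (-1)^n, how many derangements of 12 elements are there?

D_12 = 12·14684570 + 1 = 176214841.

176214841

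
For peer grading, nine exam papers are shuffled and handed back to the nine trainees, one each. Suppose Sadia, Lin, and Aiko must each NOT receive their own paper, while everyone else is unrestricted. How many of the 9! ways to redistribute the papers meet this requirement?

Let A_j be the event that the j-th constrained one is fixed. By inclusion-exclusion over the 3 events:
Σ_{j=0}^{3} (-1)^j C(3,j)(9-j)!
= C(3,0)·9! - C(3,1)·8! + C(3,2)·7! - C(3,3)·6!
= 362880 - 120960 + 15120 - 720
= 256320

256320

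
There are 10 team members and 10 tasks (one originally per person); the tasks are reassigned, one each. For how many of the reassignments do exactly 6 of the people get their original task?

Pick the 6 fixed positions: C(10,6) = 210 ways.
The other 4 form a derangement: !4 = 9.
Total: 210 × 9 = 1890.

1890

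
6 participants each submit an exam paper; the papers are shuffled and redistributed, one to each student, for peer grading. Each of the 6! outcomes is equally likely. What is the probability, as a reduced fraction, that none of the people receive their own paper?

Favorable outcomes: !6 = 265.
Total outcomes: 6! = 720.
Probability = 265/720 = 53/144.

53/144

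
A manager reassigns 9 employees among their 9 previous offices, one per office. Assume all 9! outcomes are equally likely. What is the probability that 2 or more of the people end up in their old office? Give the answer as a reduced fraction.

Favorable outcomes: Σ_{i≥2} C(9,i)·!(9-i) = 36·1854 + 84·265 + 126·44 + 126·9 + 84·2 + 36·1 + 9·0 + 1·1 = 95887.
Total outcomes: 9! = 362880.
Probability = 95887/362880 = 95887/362880.

95887/362880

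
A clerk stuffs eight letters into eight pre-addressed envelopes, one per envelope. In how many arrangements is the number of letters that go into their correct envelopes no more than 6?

Sum C(8,i)·!(8-i) for i = 0..6:
  i=0: C(8,0)·!8 = 1·14833 = 14833
  i=1: C(8,1)·!7 = 8·1854 = 14832
  i=2: C(8,2)·!6 = 28·265 = 7420
  i=3: C(8,3)·!5 = 56·44 = 2464
  i=4: C(8,4)·!4 = 70·9 = 630
  i=5: C(8,5)·!3 = 56·2 = 112
  i=6: C(8,6)·!2 = 28·1 = 28
Total = 40319.

40319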